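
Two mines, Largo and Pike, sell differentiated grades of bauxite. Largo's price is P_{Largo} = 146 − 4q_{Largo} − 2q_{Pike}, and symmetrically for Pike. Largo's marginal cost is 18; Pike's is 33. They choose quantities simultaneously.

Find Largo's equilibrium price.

Mine Largo's profit: π = q_{Largo}(146 − 4q_{Largo} − 2q_{Pike}) − 18q_{Largo}.
∂π/∂q_{Largo} = 128 − 8q_{Largo} − 2q_{Pike} = 0 ⇒ q_{Largo} = 16 − 0.25q_{Pike}.
Similarly q_{Pike} = 14.125 − 0.25q_{Largo}.
Plugging q_{Pike} into Largo's best response: q_{Largo} = 16 − 0.25(14.125 − 0.25q_{Largo}) ⇒ 0.9375q_{Largo} = 399/32, so q_{Largo} = 13.3.
Then q_{Pike} = 14.125 − 0.25·13.3 = 10.8.
P_{Largo} = 146 − 4·13.3 − 2·10.8 = 71.2.

71.2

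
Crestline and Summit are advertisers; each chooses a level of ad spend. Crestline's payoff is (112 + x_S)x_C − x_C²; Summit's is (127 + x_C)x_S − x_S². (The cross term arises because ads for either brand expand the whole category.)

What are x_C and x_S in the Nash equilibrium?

Expanding Crestline's payoff: 112x_C + x_Sx_C − x_C².
∂π/∂x_C = 112 + x_S − 2x_C = 0, so x_C = 56 + 0.5x_S.
Likewise for Summit: x_S = 63.5 + 0.5x_C.
Substituting the second reaction function into the first: x_C = 56 + 0.5(63.5 + 0.5x_C), which gives 0.75x_C = 87.75 ⇒ x_C = 117.
Then x_S = 63.5 + 0.5·117 = 122.

117, 122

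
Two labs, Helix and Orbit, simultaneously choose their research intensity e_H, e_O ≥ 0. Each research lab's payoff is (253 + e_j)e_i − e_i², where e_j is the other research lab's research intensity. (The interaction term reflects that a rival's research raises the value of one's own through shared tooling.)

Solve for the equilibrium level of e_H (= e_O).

253

Helix's payoff is (253 + e_O)e_H − e_H².
∂π/∂e_H = 253 + e_O − 2e_H = 0, so e_H = 126.5 + 0.5e_O.
Setting e_H = e_O in the reaction function: e_H = 126.5 + 0.5e_H, so e_H = 126.5 / 0.5 = 253.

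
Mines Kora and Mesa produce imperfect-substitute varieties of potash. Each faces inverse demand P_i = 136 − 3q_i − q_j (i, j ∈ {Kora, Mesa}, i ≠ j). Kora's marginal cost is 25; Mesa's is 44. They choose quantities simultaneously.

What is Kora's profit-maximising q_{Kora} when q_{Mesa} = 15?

Mine Kora's profit: π = q_{Kora}(136 − 3q_{Kora} − q_{Mesa}) − 25q_{Kora}.
∂π/∂q_{Kora} = 111 − 6q_{Kora} − q_{Mesa} = 0 ⇒ q_{Kora} = 18.5 − (1/6)q_{Mesa}.
At q_{Mesa} = 15: q_{Kora} = 18.5 − (1/6)·15 = 16.

16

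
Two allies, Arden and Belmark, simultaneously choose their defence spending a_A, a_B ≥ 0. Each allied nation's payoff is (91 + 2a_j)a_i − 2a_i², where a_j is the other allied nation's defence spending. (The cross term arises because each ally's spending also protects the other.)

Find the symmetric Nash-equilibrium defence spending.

45.5

Arden's payoff is (91 + 2a_B)a_A − 2a_A².
∂π/∂a_A = 91 + 2a_B − 4a_A = 0, so a_A = 22.75 + 0.5a_B.
The game is symmetric, so in equilibrium a_B = a_A: the reaction function gives 0.5a_A = 22.75, hence a_A = 45.5.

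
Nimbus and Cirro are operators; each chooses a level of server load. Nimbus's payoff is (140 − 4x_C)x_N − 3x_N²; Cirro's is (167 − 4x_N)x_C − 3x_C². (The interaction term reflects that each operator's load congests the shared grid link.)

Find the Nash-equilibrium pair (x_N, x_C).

Expanding Nimbus's payoff: 140x_N − 4x_Cx_N − 3x_N².
∂π/∂x_N = 140 − 4x_C − 6x_N = 0, so x_N = 70/3 − (2/3)x_C.
Likewise for Cirro: x_C = 167/6 − (2/3)x_N.
Substituting the second reaction function into the first: x_N = 70/3 − (2/3)(167/6 − (2/3)x_N), which gives (5/9)x_N = 43/9 ⇒ x_N = 8.6.
Then x_C = 167/6 − (2/3)·8.6 = 22.1.

8.6, 22.1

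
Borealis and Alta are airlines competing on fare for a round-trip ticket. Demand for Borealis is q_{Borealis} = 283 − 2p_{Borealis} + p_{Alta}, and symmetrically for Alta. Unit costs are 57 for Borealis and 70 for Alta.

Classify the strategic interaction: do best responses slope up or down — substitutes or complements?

strategic complements

Borealis's profit: π = (p_{Borealis} − 57)(283 − 2p_{Borealis} + p_{Alta}).
∂π/∂p_{Borealis} = 397 − 4p_{Borealis} + p_{Alta} = 0 ⇒ p_{Borealis} = 99.25 + 0.25p_{Alta}.
The best-response slope dp_{Borealis}/dp_{Alta} = 0.25 > 0: the reaction function is upward-sloping, so the choices are strategic complements.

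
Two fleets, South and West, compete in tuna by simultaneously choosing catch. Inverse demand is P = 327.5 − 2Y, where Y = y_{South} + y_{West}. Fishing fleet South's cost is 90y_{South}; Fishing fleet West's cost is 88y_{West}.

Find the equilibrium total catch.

Fishing fleet South's profit: π = y_{South}(327.5 − 2(y_{South} + y_{West})) − 90y_{South}.
∂π/∂y_{South} = 237.5 − 4y_{South} − 2y_{West} = 0, so y_{South} = 59.375 − 0.5y_{West}.
By the same steps for West: y_{West} = 59.875 − 0.5y_{South}.
Substituting the second reaction function into the first: y_{South} = 59.375 − 0.5(59.875 − 0.5y_{South}), which gives 0.75y_{South} = 29.4375 ⇒ y_{South} = 39.25.
Then y_{West} = 59.875 − 0.5·39.25 = 40.25.
Total catch: 39.25 + 40.25 = 79.5.

79.5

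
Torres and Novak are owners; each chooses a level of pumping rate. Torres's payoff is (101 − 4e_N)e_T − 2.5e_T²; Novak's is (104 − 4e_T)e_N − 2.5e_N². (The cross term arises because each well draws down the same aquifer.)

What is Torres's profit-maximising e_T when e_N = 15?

8.2

Expanding Torres's payoff: 101e_T − 4e_Ne_T − 2.5e_T².
∂π/∂e_T = 101 − 4e_N − 5e_T = 0, so e_T = 20.2 − 0.8e_N.
At e_N = 15: e_T = 20.2 − 0.8·15 = 8.2.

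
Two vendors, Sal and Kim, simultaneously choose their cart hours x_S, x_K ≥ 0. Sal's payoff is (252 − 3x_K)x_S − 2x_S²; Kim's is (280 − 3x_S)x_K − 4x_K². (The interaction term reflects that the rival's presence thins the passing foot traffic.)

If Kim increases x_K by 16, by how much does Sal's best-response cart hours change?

Expanding Sal's payoff: 252x_S − 3x_Kx_S − 2x_S².
∂π/∂x_S = 252 − 3x_K − 4x_S = 0, so x_S = 63 − 0.75x_K.
The reaction-function slope is −0.75, so a 16-unit rise in x_K moves x_S by −0.75 × 16 = −12. Sal's best response falls — the actions are strategic substitutes.

-12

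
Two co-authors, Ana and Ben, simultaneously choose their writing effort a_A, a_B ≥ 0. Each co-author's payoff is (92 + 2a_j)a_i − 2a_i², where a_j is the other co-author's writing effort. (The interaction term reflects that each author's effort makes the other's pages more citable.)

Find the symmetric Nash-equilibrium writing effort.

Ana's payoff is (92 + 2a_B)a_A − 2a_A².
∂π/∂a_A = 92 + 2a_B − 4a_A = 0, so a_A = 23 + 0.5a_B.
Setting a_A = a_B in the reaction function: a_A = 23 + 0.5a_A, so a_A = 23 / 0.5 = 46.

46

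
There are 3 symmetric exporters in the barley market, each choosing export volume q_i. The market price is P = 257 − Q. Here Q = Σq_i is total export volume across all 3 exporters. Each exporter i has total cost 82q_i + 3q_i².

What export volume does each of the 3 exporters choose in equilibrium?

17.5

A representative exporter's profit is π_i = q_i(257 − Q) − 82q_i − 3q_i², with Q = q_i + Σ_{j≠i} q_j.
First-order condition: 175 − 8q_i − Σ_{j≠i} q_j = 0.
In a symmetric equilibrium every exporter chooses the same q, so Σ_{j≠i} q_j = 2q. The condition becomes 175 − 10q = 0, giving q = 175/10 = 17.5.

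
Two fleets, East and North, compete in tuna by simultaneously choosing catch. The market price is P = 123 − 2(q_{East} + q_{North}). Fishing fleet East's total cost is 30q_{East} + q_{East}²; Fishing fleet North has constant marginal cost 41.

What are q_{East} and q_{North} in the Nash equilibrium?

10.4, 15.3

Fishing fleet East's profit: π = q_{East}(123 − 2(q_{East} + q_{North})) − 30q_{East} − q_{East}².
∂π/∂q_{East} = 93 − 6q_{East} − 2q_{North} = 0, so q_{East} = 15.5 − (1/3)q_{North}.
For North: ∂π/∂q_{North} = 82 − 4q_{North} − 2q_{East} = 0 ⇒ q_{North} = 20.5 − 0.5q_{East}.
Plugging q_{North} into East's best response: q_{East} = 15.5 − (1/3)(20.5 − 0.5q_{East}) ⇒ (5/6)q_{East} = 26/3, so q_{East} = 10.4.
Then q_{North} = 20.5 − 0.5·10.4 = 15.3.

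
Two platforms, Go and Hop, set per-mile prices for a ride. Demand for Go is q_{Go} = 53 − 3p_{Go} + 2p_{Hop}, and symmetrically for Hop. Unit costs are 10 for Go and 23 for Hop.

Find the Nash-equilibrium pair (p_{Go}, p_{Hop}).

Go's profit: π = (p_{Go} − 10)(53 − 3p_{Go} + 2p_{Hop}).
∂π/∂p_{Go} = 83 − 6p_{Go} + 2p_{Hop} = 0 ⇒ p_{Go} = 83/6 + (1/3)p_{Hop}.
Similarly p_{Hop} = 61/3 + (1/3)p_{Go}.
Solving the two reaction functions simultaneously: (1 − (1/3)(1/3))p_{Go} = 83/6 + (1/3)·(61/3), so (8/9)p_{Go} = 371/18 and p_{Go} = 23.1875.
Then p_{Hop} = 61/3 + (1/3)·23.1875 = 28.0625.

23.1875, 28.0625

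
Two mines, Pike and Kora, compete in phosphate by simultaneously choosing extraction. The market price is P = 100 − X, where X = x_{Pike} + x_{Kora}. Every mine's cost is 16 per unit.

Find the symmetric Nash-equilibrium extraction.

28

Mine Pike's profit: π = x_{Pike}(100 − (x_{Pike} + x_{Kora})) − 16x_{Pike}.
∂π/∂x_{Pike} = 84 − 2x_{Pike} − x_{Kora} = 0, so x_{Pike} = 42 − 0.5x_{Kora}.
By symmetry x_{Kora} = x_{Pike}; substituting into the reaction function, 1.5x_{Pike} = 42 and x_{Pike} = 28.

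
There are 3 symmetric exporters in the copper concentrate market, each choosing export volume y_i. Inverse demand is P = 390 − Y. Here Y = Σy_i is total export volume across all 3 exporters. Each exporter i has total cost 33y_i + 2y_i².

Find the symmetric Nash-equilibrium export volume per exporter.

44.625

A representative exporter's profit is π_i = y_i(390 − Y) − 33y_i − 2y_i², with Y = y_i + Σ_{j≠i} y_j.
First-order condition: 357 − 6y_i − Σ_{j≠i} y_j = 0.
With identical exporters, set every y_j = y: then 357 − 6y − 2y = 0, i.e. y = 357/8 = 44.625.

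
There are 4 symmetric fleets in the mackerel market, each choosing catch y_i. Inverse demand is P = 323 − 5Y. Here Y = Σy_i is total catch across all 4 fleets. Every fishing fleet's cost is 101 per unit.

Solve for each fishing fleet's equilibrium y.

8.88

A representative fishing fleet's profit is π_i = y_i(323 − 5Y) − 101y_i, with Y = y_i + Σ_{j≠i} y_j.
First-order condition: 222 − 10y_i − 5Σ_{j≠i} y_j = 0.
With identical fishing fleets, set every y_j = y: then 222 − 10y − 15y = 0, i.e. y = 222/25 = 8.88.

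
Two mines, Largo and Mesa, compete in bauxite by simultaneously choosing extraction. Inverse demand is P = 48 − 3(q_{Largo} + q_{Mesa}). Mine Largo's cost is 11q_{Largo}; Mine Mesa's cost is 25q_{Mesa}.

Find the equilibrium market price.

Mine Largo's profit: π = q_{Largo}(48 − 3(q_{Largo} + q_{Mesa})) − 11q_{Largo}.
∂π/∂q_{Largo} = 37 − 6q_{Largo} − 3q_{Mesa} = 0, so q_{Largo} = 37/6 − 0.5q_{Mesa}.
By the same steps for Mesa: q_{Mesa} = 23/6 − 0.5q_{Largo}.
Substituting the second reaction function into the first: q_{Largo} = 37/6 − 0.5(23/6 − 0.5q_{Largo}), which gives 0.75q_{Largo} = 4.25 ⇒ q_{Largo} = 17/3.
Then q_{Mesa} = 23/6 − 0.5·(17/3) = 1.
Equilibrium price: P = 48 − 3·(20/3) = 28.

28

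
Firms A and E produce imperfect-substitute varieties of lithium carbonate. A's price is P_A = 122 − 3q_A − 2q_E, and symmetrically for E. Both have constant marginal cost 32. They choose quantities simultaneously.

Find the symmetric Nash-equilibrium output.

Firm A's profit: π = q_A(122 − 3q_A − 2q_E) − 32q_A.
∂π/∂q_A = 90 − 6q_A − 2q_E = 0 ⇒ q_A = 15 − (1/3)q_E.
By symmetry q_E = q_A; substituting into the reaction function, (4/3)q_A = 15 and q_A = 11.25.

11.25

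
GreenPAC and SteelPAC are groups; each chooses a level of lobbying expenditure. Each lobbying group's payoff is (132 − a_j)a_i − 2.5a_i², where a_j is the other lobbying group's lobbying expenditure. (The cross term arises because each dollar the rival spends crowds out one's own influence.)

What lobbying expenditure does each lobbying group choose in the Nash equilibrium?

22

GreenPAC's payoff is (132 − a_S)a_G − 2.5a_G².
∂π/∂a_G = 132 − a_S − 5a_G = 0, so a_G = 26.4 − 0.2a_S.
Setting a_G = a_S in the reaction function: a_G = 26.4 − 0.2a_G, so a_G = 26.4 / 1.2 = 22.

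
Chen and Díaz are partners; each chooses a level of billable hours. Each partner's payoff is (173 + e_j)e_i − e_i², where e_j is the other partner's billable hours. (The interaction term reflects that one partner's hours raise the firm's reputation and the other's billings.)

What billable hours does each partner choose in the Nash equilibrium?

Chen's payoff is (173 + e_D)e_C − e_C².
∂π/∂e_C = 173 + e_D − 2e_C = 0, so e_C = 86.5 + 0.5e_D.
By symmetry e_D = e_C; substituting into the reaction function, 0.5e_C = 86.5 and e_C = 173.

173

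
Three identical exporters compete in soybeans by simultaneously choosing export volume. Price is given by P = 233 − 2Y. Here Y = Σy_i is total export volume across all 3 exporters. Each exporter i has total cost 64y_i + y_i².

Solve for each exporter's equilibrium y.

16.9

A representative exporter's profit is π_i = y_i(233 − 2Y) − 64y_i − y_i², with Y = y_i + Σ_{j≠i} y_j.
First-order condition: 169 − 6y_i − 2Σ_{j≠i} y_j = 0.
With identical exporters, set every y_j = y: then 169 − 6y − 4y = 0, i.e. y = 169/10 = 16.9.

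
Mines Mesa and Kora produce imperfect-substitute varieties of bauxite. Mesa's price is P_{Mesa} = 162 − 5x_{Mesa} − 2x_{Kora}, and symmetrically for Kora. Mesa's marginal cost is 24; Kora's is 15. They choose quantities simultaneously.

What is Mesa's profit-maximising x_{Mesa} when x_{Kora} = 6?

Mine Mesa's profit: π = x_{Mesa}(162 − 5x_{Mesa} − 2x_{Kora}) − 24x_{Mesa}.
∂π/∂x_{Mesa} = 138 − 10x_{Mesa} − 2x_{Kora} = 0 ⇒ x_{Mesa} = 13.8 − 0.2x_{Kora}.
At x_{Kora} = 6: x_{Mesa} = 13.8 − 0.2·6 = 12.6.

12.6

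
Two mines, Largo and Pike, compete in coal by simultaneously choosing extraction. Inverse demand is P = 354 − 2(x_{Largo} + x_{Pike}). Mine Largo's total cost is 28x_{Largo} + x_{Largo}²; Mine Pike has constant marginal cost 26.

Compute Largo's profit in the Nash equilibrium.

3149.28

Mine Largo's profit: π = x_{Largo}(354 − 2(x_{Largo} + x_{Pike})) − 28x_{Largo} − x_{Largo}².
∂π/∂x_{Largo} = 326 − 6x_{Largo} − 2x_{Pike} = 0, so x_{Largo} = 163/3 − (1/3)x_{Pike}.
For Pike: ∂π/∂x_{Pike} = 328 − 4x_{Pike} − 2x_{Largo} = 0 ⇒ x_{Pike} = 82 − 0.5x_{Largo}.
Substituting the second reaction function into the first: x_{Largo} = 163/3 − (1/3)(82 − 0.5x_{Largo}), which gives (5/6)x_{Largo} = 27 ⇒ x_{Largo} = 32.4.
Then x_{Pike} = 82 − 0.5·32.4 = 65.8.
Price P = 354 − 2·98.2 = 157.6.
Largo's profit: (157.6 − 28)·32.4 − (32.4)² = 3149.28.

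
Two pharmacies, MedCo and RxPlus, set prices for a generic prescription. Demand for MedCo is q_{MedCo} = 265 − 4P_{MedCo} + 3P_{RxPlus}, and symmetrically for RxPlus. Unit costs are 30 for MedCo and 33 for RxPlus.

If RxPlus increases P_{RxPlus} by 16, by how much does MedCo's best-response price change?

6

MedCo's profit: π = (P_{MedCo} − 30)(265 − 4P_{MedCo} + 3P_{RxPlus}).
∂π/∂P_{MedCo} = 385 − 8P_{MedCo} + 3P_{RxPlus} = 0 ⇒ P_{MedCo} = 48.125 + 0.375P_{RxPlus}.
The reaction-function slope is 0.375, so a 16-unit rise in P_{RxPlus} moves P_{MedCo} by 0.375 × 16 = 6. MedCo's best response rises — the actions are strategic complements.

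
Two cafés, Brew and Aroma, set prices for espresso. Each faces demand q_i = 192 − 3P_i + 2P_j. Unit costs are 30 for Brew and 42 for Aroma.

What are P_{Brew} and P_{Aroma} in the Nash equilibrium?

72.75, 77.25

Brew's profit: π = (P_{Brew} − 30)(192 − 3P_{Brew} + 2P_{Aroma}).
∂π/∂P_{Brew} = 282 − 6P_{Brew} + 2P_{Aroma} = 0 ⇒ P_{Brew} = 47 + (1/3)P_{Aroma}.
Similarly P_{Aroma} = 53 + (1/3)P_{Brew}.
Plugging P_{Aroma} into Brew's best response: P_{Brew} = 47 + (1/3)(53 + (1/3)P_{Brew}) ⇒ (8/9)P_{Brew} = 194/3, so P_{Brew} = 72.75.
Then P_{Aroma} = 53 + (1/3)·72.75 = 77.25.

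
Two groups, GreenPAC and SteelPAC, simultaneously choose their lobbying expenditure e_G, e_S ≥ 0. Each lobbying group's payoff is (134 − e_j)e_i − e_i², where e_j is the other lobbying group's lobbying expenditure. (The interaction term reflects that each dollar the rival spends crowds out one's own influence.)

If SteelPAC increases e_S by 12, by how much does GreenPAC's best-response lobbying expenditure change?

-6

GreenPAC's payoff is (134 − e_S)e_G − e_G².
∂π/∂e_G = 134 − e_S − 2e_G = 0, so e_G = 67 − 0.5e_S.
The reaction-function slope is −0.5, so a 12-unit rise in e_S moves e_G by −0.5 × 12 = −6. GreenPAC's best response falls — the actions are strategic substitutes.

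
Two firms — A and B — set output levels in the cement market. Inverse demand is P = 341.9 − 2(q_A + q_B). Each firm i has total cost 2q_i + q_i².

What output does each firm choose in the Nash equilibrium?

Firm A's profit: π = q_A(341.9 − 2(q_A + q_B)) − 2q_A − q_A².
∂π/∂q_A = 339.9 − 6q_A − 2q_B = 0, so q_A = 56.65 − (1/3)q_B.
Setting q_A = q_B in the reaction function: q_A = 56.65 − (1/3)q_A, so q_A = 56.65 / (4/3) = 42.4875.

42.4875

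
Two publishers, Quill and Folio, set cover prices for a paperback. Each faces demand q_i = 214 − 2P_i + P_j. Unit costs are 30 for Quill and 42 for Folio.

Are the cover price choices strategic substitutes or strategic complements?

strategic complements

Quill's profit: π = (P_{Quill} − 30)(214 − 2P_{Quill} + P_{Folio}).
∂π/∂P_{Quill} = 274 − 4P_{Quill} + P_{Folio} = 0 ⇒ P_{Quill} = 68.5 + 0.25P_{Folio}.
The best-response slope dP_{Quill}/dP_{Folio} = 0.25 > 0: the reaction function is upward-sloping, so the choices are strategic complements.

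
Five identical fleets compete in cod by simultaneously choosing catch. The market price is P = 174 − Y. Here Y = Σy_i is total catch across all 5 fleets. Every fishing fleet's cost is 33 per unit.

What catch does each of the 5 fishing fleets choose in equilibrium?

A representative fishing fleet's profit is π_i = y_i(174 − Y) − 33y_i, with Y = y_i + Σ_{j≠i} y_j.
First-order condition: 141 − 2y_i − Σ_{j≠i} y_j = 0.
With identical fishing fleets, set every y_j = y: then 141 − 2y − 4y = 0, i.e. y = 141/6 = 23.5.

23.5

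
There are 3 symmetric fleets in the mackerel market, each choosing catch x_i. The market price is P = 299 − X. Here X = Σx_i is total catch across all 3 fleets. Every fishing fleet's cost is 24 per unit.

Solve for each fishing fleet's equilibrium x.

A representative fishing fleet's profit is π_i = x_i(299 − X) − 24x_i, with X = x_i + Σ_{j≠i} x_j.
First-order condition: 275 − 2x_i − Σ_{j≠i} x_j = 0.
With identical fishing fleets, set every x_j = x: then 275 − 2x − 2x = 0, i.e. x = 275/4 = 68.75.

68.75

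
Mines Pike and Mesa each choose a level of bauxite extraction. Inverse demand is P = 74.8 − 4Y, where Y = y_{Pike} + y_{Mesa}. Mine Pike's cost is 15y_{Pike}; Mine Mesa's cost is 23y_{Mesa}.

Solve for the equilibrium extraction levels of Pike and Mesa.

5.65, 3.65

Mine Pike's profit: π = y_{Pike}(74.8 − 4(y_{Pike} + y_{Mesa})) − 15y_{Pike}.
∂π/∂y_{Pike} = 59.8 − 8y_{Pike} − 4y_{Mesa} = 0, so y_{Pike} = 7.475 − 0.5y_{Mesa}.
By the same steps for Mesa: y_{Mesa} = 6.475 − 0.5y_{Pike}.
Solving the two reaction functions simultaneously: (1 − (−0.5)(−0.5))y_{Pike} = 7.475 − 0.5·6.475, so 0.75y_{Pike} = 4.2375 and y_{Pike} = 5.65.
Then y_{Mesa} = 6.475 − 0.5·5.65 = 3.65.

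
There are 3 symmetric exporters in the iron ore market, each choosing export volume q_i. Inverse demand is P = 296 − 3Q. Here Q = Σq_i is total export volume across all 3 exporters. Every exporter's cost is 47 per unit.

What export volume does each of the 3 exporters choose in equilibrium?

20.75

A representative exporter's profit is π_i = q_i(296 − 3Q) − 47q_i, with Q = q_i + Σ_{j≠i} q_j.
First-order condition: 249 − 6q_i − 3Σ_{j≠i} q_j = 0.
In a symmetric equilibrium every exporter chooses the same q, so Σ_{j≠i} q_j = 2q. The condition becomes 249 − 12q = 0, giving q = 249/12 = 20.75.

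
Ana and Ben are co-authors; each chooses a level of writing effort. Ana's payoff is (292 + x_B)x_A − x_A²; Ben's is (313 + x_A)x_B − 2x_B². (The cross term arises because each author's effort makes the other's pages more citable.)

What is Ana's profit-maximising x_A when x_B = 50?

171

Expanding Ana's payoff: 292x_A + x_Bx_A − x_A².
∂π/∂x_A = 292 + x_B − 2x_A = 0, so x_A = 146 + 0.5x_B.
At x_B = 50: x_A = 146 + 0.5·50 = 171.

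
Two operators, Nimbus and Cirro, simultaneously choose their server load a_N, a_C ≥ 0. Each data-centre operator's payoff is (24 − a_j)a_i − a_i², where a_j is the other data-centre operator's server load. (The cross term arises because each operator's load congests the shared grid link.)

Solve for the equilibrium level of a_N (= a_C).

Nimbus's payoff is (24 − a_C)a_N − a_N².
∂π/∂a_N = 24 − a_C − 2a_N = 0, so a_N = 12 − 0.5a_C.
By symmetry a_C = a_N; substituting into the reaction function, 1.5a_N = 12 and a_N = 8.

8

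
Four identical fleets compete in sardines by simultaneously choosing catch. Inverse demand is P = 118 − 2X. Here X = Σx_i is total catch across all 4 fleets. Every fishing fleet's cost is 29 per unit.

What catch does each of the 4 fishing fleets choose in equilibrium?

8.9

A representative fishing fleet's profit is π_i = x_i(118 − 2X) − 29x_i, with X = x_i + Σ_{j≠i} x_j.
First-order condition: 89 − 4x_i − 2Σ_{j≠i} x_j = 0.
With identical fishing fleets, set every x_j = x: then 89 − 4x − 6x = 0, i.e. x = 89/10 = 8.9.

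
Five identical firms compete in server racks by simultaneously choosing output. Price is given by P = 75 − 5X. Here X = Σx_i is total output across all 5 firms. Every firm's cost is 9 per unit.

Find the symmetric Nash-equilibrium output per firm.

2.2

A representative firm's profit is π_i = x_i(75 − 5X) − 9x_i, with X = x_i + Σ_{j≠i} x_j.
First-order condition: 66 − 10x_i − 5Σ_{j≠i} x_j = 0.
Imposing symmetry (x_j = x for all j) turns Σ_{j≠i} x_j into 4x, so 66 = 30x and x = 2.2.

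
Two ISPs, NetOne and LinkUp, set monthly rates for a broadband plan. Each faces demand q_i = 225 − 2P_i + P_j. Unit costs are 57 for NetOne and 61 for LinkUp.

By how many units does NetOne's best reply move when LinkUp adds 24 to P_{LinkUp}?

6

NetOne's profit: π = (P_{NetOne} − 57)(225 − 2P_{NetOne} + P_{LinkUp}).
∂π/∂P_{NetOne} = 339 − 4P_{NetOne} + P_{LinkUp} = 0 ⇒ P_{NetOne} = 84.75 + 0.25P_{LinkUp}.
The reaction-function slope is 0.25, so a 24-unit rise in P_{LinkUp} moves P_{NetOne} by 0.25 × 24 = 6. NetOne's best response rises — the actions are strategic complements.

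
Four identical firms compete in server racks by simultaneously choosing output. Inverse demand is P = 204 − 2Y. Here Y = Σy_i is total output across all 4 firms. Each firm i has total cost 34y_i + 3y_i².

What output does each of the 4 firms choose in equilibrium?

10.625

A representative firm's profit is π_i = y_i(204 − 2Y) − 34y_i − 3y_i², with Y = y_i + Σ_{j≠i} y_j.
First-order condition: 170 − 10y_i − 2Σ_{j≠i} y_j = 0.
With identical firms, set every y_j = y: then 170 − 10y − 6y = 0, i.e. y = 170/16 = 10.625.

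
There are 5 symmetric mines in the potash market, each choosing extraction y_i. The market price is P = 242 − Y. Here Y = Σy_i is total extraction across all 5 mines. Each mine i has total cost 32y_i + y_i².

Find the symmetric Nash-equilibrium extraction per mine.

26.25

A representative mine's profit is π_i = y_i(242 − Y) − 32y_i − y_i², with Y = y_i + Σ_{j≠i} y_j.
First-order condition: 210 − 4y_i − Σ_{j≠i} y_j = 0.
In a symmetric equilibrium every mine chooses the same y, so Σ_{j≠i} y_j = 4y. The condition becomes 210 − 8y = 0, giving y = 210/8 = 26.25.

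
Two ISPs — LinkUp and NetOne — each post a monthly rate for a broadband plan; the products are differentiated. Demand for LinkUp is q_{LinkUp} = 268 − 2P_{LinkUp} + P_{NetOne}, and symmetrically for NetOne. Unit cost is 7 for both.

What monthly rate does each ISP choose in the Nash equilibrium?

94

LinkUp's profit: π = (P_{LinkUp} − 7)(268 − 2P_{LinkUp} + P_{NetOne}).
∂π/∂P_{LinkUp} = 282 − 4P_{LinkUp} + P_{NetOne} = 0 ⇒ P_{LinkUp} = 70.5 + 0.25P_{NetOne}.
By symmetry P_{NetOne} = P_{LinkUp}; substituting into the reaction function, 0.75P_{LinkUp} = 70.5 and P_{LinkUp} = 94.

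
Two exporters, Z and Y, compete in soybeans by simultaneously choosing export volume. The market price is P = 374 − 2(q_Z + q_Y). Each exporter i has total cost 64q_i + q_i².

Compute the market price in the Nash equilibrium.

219

Exporter Z's profit: π = q_Z(374 − 2(q_Z + q_Y)) − 64q_Z − q_Z².
∂π/∂q_Z = 310 − 6q_Z − 2q_Y = 0, so q_Z = 155/3 − (1/3)q_Y.
Setting q_Z = q_Y in the reaction function: q_Z = 155/3 − (1/3)q_Z, so q_Z = (155/3) / (4/3) = 38.75.
Equilibrium price: P = 374 − 2·77.5 = 219.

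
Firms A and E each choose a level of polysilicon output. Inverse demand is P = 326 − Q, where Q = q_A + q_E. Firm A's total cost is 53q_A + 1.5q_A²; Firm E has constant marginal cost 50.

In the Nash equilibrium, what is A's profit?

Firm A's profit: π = q_A(326 − (q_A + q_E)) − 53q_A − 1.5q_A².
∂π/∂q_A = 273 − 5q_A − q_E = 0, so q_A = 54.6 − 0.2q_E.
For E: ∂π/∂q_E = 276 − 2q_E − q_A = 0 ⇒ q_E = 138 − 0.5q_A.
Substituting the second reaction function into the first: q_A = 54.6 − 0.2(138 − 0.5q_A), which gives 0.9q_A = 27 ⇒ q_A = 30.
Then q_E = 138 − 0.5·30 = 123.
Price P = 326 − 153 = 173.
A's profit: (173 − 53)·30 − 1.5(30)² = 2250.

2250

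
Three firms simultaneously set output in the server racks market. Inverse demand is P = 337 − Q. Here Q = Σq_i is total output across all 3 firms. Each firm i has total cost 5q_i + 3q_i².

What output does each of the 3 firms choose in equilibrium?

A representative firm's profit is π_i = q_i(337 − Q) − 5q_i − 3q_i², with Q = q_i + Σ_{j≠i} q_j.
First-order condition: 332 − 8q_i − Σ_{j≠i} q_j = 0.
Imposing symmetry (q_j = q for all j) turns Σ_{j≠i} q_j into 2q, so 332 = 10q and q = 33.2.

33.2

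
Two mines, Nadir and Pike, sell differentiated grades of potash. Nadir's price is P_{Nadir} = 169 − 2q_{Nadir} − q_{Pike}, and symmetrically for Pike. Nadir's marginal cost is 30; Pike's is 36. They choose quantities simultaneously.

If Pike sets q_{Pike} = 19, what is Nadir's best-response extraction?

Mine Nadir's profit: π = q_{Nadir}(169 − 2q_{Nadir} − q_{Pike}) − 30q_{Nadir}.
∂π/∂q_{Nadir} = 139 − 4q_{Nadir} − q_{Pike} = 0 ⇒ q_{Nadir} = 34.75 − 0.25q_{Pike}.
At q_{Pike} = 19: q_{Nadir} = 34.75 − 0.25·19 = 30.

30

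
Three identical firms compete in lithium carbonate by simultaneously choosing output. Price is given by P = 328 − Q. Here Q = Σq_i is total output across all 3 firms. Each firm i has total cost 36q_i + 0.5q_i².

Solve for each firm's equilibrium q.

A representative firm's profit is π_i = q_i(328 − Q) − 36q_i − 0.5q_i², with Q = q_i + Σ_{j≠i} q_j.
First-order condition: 292 − 3q_i − Σ_{j≠i} q_j = 0.
With identical firms, set every q_j = q: then 292 − 3q − 2q = 0, i.e. q = 292/5 = 58.4.

58.4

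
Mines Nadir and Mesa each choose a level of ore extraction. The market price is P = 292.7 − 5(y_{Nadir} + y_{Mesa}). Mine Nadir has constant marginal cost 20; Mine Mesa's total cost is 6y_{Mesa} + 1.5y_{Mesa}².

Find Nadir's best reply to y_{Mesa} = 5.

Mine Nadir's profit: π = y_{Nadir}(292.7 − 5(y_{Nadir} + y_{Mesa})) − 20y_{Nadir}.
∂π/∂y_{Nadir} = 272.7 − 10y_{Nadir} − 5y_{Mesa} = 0, so y_{Nadir} = 27.27 − 0.5y_{Mesa}.
At y_{Mesa} = 5: y_{Nadir} = 27.27 − 0.5·5 = 24.77.

24.77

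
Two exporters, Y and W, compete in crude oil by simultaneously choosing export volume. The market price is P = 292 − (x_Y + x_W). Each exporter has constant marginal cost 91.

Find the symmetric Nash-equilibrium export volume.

67

Exporter Y's profit: π = x_Y(292 − (x_Y + x_W)) − 91x_Y.
∂π/∂x_Y = 201 − 2x_Y − x_W = 0, so x_Y = 100.5 − 0.5x_W.
The game is symmetric, so in equilibrium x_W = x_Y: the reaction function gives 1.5x_Y = 100.5, hence x_Y = 67.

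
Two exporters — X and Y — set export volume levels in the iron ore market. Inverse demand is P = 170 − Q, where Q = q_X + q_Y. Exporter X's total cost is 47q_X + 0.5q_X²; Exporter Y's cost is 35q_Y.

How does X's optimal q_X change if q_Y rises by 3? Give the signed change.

-1

Exporter X's profit: π = q_X(170 − (q_X + q_Y)) − 47q_X − 0.5q_X².
∂π/∂q_X = 123 − 3q_X − q_Y = 0, so q_X = 41 − (1/3)q_Y.
The reaction-function slope is −1/3, so a 3-unit rise in q_Y moves q_X by −1/3 × 3 = −1. X's best response falls — the actions are strategic substitutes.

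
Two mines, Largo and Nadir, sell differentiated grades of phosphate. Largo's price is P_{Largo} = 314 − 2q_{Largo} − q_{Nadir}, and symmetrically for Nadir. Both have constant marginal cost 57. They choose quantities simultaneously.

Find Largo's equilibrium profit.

5283.92

Mine Largo's profit: π = q_{Largo}(314 − 2q_{Largo} − q_{Nadir}) − 57q_{Largo}.
∂π/∂q_{Largo} = 257 − 4q_{Largo} − q_{Nadir} = 0 ⇒ q_{Largo} = 64.25 − 0.25q_{Nadir}.
The game is symmetric, so in equilibrium q_{Nadir} = q_{Largo}: the reaction function gives 1.25q_{Largo} = 64.25, hence q_{Largo} = 51.4.
P_{Largo} = 314 − 2·51.4 − 51.4 = 159.8.
Profit = (159.8 − 57)·51.4 = 5283.92.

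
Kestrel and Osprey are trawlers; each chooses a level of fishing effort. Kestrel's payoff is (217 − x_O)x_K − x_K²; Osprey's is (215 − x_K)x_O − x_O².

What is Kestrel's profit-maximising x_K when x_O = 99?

59

Expanding Kestrel's payoff: 217x_K − x_Ox_K − x_K².
∂π/∂x_K = 217 − x_O − 2x_K = 0, so x_K = 108.5 − 0.5x_O.
At x_O = 99: x_K = 108.5 − 0.5·99 = 59.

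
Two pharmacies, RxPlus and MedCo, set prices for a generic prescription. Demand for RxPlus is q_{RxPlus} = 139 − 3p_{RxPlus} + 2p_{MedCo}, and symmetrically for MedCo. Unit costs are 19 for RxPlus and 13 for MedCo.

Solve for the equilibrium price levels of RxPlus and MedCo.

RxPlus's profit: π = (p_{RxPlus} − 19)(139 − 3p_{RxPlus} + 2p_{MedCo}).
∂π/∂p_{RxPlus} = 196 − 6p_{RxPlus} + 2p_{MedCo} = 0 ⇒ p_{RxPlus} = 98/3 + (1/3)p_{MedCo}.
Similarly p_{MedCo} = 89/3 + (1/3)p_{RxPlus}.
Solving the two reaction functions simultaneously: (1 − (1/3)(1/3))p_{RxPlus} = 98/3 + (1/3)·(89/3), so (8/9)p_{RxPlus} = 383/9 and p_{RxPlus} = 47.875.
Then p_{MedCo} = 89/3 + (1/3)·47.875 = 45.625.

47.875, 45.625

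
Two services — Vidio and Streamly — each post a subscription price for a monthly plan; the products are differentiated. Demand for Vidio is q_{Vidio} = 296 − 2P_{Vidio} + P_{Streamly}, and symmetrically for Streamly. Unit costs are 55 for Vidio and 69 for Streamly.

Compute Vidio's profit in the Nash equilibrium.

Vidio's profit: π = (P_{Vidio} − 55)(296 − 2P_{Vidio} + P_{Streamly}).
∂π/∂P_{Vidio} = 406 − 4P_{Vidio} + P_{Streamly} = 0 ⇒ P_{Vidio} = 101.5 + 0.25P_{Streamly}.
Similarly P_{Streamly} = 108.5 + 0.25P_{Vidio}.
Substituting the second reaction function into the first: P_{Vidio} = 101.5 + 0.25(108.5 + 0.25P_{Vidio}), which gives 0.9375P_{Vidio} = 128.625 ⇒ P_{Vidio} = 137.2.
Then P_{Streamly} = 108.5 + 0.25·137.2 = 142.8.
q_{Vidio} = 296 − 2·137.2 + 142.8 = 164.4.
Profit = (137.2 − 55)·164.4 = 13513.68.

13513.68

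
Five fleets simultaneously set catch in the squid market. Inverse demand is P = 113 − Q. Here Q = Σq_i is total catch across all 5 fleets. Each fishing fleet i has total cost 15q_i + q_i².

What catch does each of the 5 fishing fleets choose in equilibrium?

A representative fishing fleet's profit is π_i = q_i(113 − Q) − 15q_i − q_i², with Q = q_i + Σ_{j≠i} q_j.
First-order condition: 98 − 4q_i − Σ_{j≠i} q_j = 0.
With identical fishing fleets, set every q_j = q: then 98 − 4q − 4q = 0, i.e. q = 98/8 = 12.25.

12.25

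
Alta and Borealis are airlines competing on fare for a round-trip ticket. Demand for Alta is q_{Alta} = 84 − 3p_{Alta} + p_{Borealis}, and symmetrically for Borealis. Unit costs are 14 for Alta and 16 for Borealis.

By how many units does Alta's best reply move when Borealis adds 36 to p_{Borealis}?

Alta's profit: π = (p_{Alta} − 14)(84 − 3p_{Alta} + p_{Borealis}).
∂π/∂p_{Alta} = 126 − 6p_{Alta} + p_{Borealis} = 0 ⇒ p_{Alta} = 21 + (1/6)p_{Borealis}.
The reaction-function slope is 1/6, so a 36-unit rise in p_{Borealis} moves p_{Alta} by 1/6 × 36 = 6. Alta's best response rises — the actions are strategic complements.

6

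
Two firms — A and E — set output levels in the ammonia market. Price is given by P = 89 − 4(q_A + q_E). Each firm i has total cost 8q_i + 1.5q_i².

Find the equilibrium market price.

Firm A's profit: π = q_A(89 − 4(q_A + q_E)) − 8q_A − 1.5q_A².
∂π/∂q_A = 81 − 11q_A − 4q_E = 0, so q_A = 81/11 − (4/11)q_E.
The game is symmetric, so in equilibrium q_E = q_A: the reaction function gives (15/11)q_A = 81/11, hence q_A = 5.4.
Equilibrium price: P = 89 − 4·10.8 = 45.8.

45.8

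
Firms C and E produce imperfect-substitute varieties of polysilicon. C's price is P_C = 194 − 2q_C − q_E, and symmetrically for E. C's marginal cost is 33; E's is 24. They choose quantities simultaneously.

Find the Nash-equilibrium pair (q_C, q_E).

31.6, 34.6

Firm C's profit: π = q_C(194 − 2q_C − q_E) − 33q_C.
∂π/∂q_C = 161 − 4q_C − q_E = 0 ⇒ q_C = 40.25 − 0.25q_E.
Similarly q_E = 42.5 − 0.25q_C.
Substituting the second reaction function into the first: q_C = 40.25 − 0.25(42.5 − 0.25q_C), which gives 0.9375q_C = 29.625 ⇒ q_C = 31.6.
Then q_E = 42.5 − 0.25·31.6 = 34.6.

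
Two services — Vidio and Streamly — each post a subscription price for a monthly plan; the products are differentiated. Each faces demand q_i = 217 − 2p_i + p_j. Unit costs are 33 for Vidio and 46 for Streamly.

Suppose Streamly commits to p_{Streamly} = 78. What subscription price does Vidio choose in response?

Vidio's profit: π = (p_{Vidio} − 33)(217 − 2p_{Vidio} + p_{Streamly}).
∂π/∂p_{Vidio} = 283 − 4p_{Vidio} + p_{Streamly} = 0 ⇒ p_{Vidio} = 70.75 + 0.25p_{Streamly}.
At p_{Streamly} = 78: p_{Vidio} = 70.75 + 0.25·78 = 90.25.

90.25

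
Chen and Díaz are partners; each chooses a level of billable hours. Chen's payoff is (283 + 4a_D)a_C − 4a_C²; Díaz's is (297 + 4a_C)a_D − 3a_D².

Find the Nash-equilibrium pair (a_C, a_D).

Expanding Chen's payoff: 283a_C + 4a_Da_C − 4a_C².
∂π/∂a_C = 283 + 4a_D − 8a_C = 0, so a_C = 35.375 + 0.5a_D.
Likewise for Díaz: a_D = 49.5 + (2/3)a_C.
Solving the two reaction functions simultaneously: (1 − (0.5)(2/3))a_C = 35.375 + 0.5·49.5, so (2/3)a_C = 60.125 and a_C = 90.1875.
Then a_D = 49.5 + (2/3)·90.1875 = 109.625.

90.1875, 109.625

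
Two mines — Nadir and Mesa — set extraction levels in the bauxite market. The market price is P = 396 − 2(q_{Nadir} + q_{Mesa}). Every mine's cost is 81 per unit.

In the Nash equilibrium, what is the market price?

186

Mine Nadir's profit: π = q_{Nadir}(396 − 2(q_{Nadir} + q_{Mesa})) − 81q_{Nadir}.
∂π/∂q_{Nadir} = 315 − 4q_{Nadir} − 2q_{Mesa} = 0, so q_{Nadir} = 78.75 − 0.5q_{Mesa}.
The game is symmetric, so in equilibrium q_{Mesa} = q_{Nadir}: the reaction function gives 1.5q_{Nadir} = 78.75, hence q_{Nadir} = 52.5.
Equilibrium price: P = 396 − 2·105 = 186.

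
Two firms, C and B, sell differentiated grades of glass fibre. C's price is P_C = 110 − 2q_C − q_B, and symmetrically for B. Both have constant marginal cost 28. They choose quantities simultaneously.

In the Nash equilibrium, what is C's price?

60.8

Firm C's profit: π = q_C(110 − 2q_C − q_B) − 28q_C.
∂π/∂q_C = 82 − 4q_C − q_B = 0 ⇒ q_C = 20.5 − 0.25q_B.
By symmetry q_B = q_C; substituting into the reaction function, 1.25q_C = 20.5 and q_C = 16.4.
P_C = 110 − 2·16.4 − 16.4 = 60.8.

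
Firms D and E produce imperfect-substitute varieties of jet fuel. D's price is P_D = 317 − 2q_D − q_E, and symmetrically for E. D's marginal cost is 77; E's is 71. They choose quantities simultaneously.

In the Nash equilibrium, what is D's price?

Firm D's profit: π = q_D(317 − 2q_D − q_E) − 77q_D.
∂π/∂q_D = 240 − 4q_D − q_E = 0 ⇒ q_D = 60 − 0.25q_E.
Similarly q_E = 61.5 − 0.25q_D.
Solving the two reaction functions simultaneously: (1 − (−0.25)(−0.25))q_D = 60 − 0.25·61.5, so 0.9375q_D = 44.625 and q_D = 47.6.
Then q_E = 61.5 − 0.25·47.6 = 49.6.
P_D = 317 − 2·47.6 − 49.6 = 172.2.

172.2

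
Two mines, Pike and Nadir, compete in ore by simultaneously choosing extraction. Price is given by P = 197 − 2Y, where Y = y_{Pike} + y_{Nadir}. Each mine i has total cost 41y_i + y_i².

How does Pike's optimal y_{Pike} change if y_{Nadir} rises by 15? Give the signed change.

-5

Mine Pike's profit: π = y_{Pike}(197 − 2(y_{Pike} + y_{Nadir})) − 41y_{Pike} − y_{Pike}².
∂π/∂y_{Pike} = 156 − 6y_{Pike} − 2y_{Nadir} = 0, so y_{Pike} = 26 − (1/3)y_{Nadir}.
The reaction-function slope is −1/3, so a 15-unit rise in y_{Nadir} moves y_{Pike} by −1/3 × 15 = −5. Pike's best response falls — the actions are strategic substitutes.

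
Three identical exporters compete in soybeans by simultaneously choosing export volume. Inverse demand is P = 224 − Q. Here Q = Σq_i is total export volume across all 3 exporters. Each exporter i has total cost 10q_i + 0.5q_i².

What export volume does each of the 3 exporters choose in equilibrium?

42.8

A representative exporter's profit is π_i = q_i(224 − Q) − 10q_i − 0.5q_i², with Q = q_i + Σ_{j≠i} q_j.
First-order condition: 214 − 3q_i − Σ_{j≠i} q_j = 0.
In a symmetric equilibrium every exporter chooses the same q, so Σ_{j≠i} q_j = 2q. The condition becomes 214 − 5q = 0, giving q = 214/5 = 42.8.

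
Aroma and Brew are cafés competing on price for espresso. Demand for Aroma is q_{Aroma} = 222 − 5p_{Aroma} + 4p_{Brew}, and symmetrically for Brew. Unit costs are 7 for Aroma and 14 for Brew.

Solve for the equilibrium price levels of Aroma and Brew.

44.5, 47

Aroma's profit: π = (p_{Aroma} − 7)(222 − 5p_{Aroma} + 4p_{Brew}).
∂π/∂p_{Aroma} = 257 − 10p_{Aroma} + 4p_{Brew} = 0 ⇒ p_{Aroma} = 25.7 + 0.4p_{Brew}.
Similarly p_{Brew} = 29.2 + 0.4p_{Aroma}.
Substituting the second reaction function into the first: p_{Aroma} = 25.7 + 0.4(29.2 + 0.4p_{Aroma}), which gives 0.84p_{Aroma} = 37.38 ⇒ p_{Aroma} = 44.5.
Then p_{Brew} = 29.2 + 0.4·44.5 = 47.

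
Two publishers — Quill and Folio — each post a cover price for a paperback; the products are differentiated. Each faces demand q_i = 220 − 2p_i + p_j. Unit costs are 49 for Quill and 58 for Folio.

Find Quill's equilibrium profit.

Quill's profit: π = (p_{Quill} − 49)(220 − 2p_{Quill} + p_{Folio}).
∂π/∂p_{Quill} = 318 − 4p_{Quill} + p_{Folio} = 0 ⇒ p_{Quill} = 79.5 + 0.25p_{Folio}.
Similarly p_{Folio} = 84 + 0.25p_{Quill}.
Plugging p_{Folio} into Quill's best response: p_{Quill} = 79.5 + 0.25(84 + 0.25p_{Quill}) ⇒ 0.9375p_{Quill} = 100.5, so p_{Quill} = 107.2.
Then p_{Folio} = 84 + 0.25·107.2 = 110.8.
q_{Quill} = 220 − 2·107.2 + 110.8 = 116.4.
Profit = (107.2 − 49)·116.4 = 6774.48.

6774.48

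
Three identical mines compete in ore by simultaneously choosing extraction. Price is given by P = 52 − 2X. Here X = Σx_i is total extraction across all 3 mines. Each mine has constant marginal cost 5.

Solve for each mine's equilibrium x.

5.875

A representative mine's profit is π_i = x_i(52 − 2X) − 5x_i, with X = x_i + Σ_{j≠i} x_j.
First-order condition: 47 − 4x_i − 2Σ_{j≠i} x_j = 0.
In a symmetric equilibrium every mine chooses the same x, so Σ_{j≠i} x_j = 2x. The condition becomes 47 − 8x = 0, giving x = 47/8 = 5.875.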